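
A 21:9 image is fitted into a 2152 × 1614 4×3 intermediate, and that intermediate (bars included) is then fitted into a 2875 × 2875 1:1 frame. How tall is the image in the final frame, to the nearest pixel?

1232 px

Inside the 2152×1614 canvas the image is width-limited at 2152.00 × 922.29.
4×3 in 2875×2875: fills the width, so the intermediate becomes 2875.00 × 2156.25 — a scale of ×1.3360.
So the image's height is 922.29 × 1.3360 ≈ 1232.14.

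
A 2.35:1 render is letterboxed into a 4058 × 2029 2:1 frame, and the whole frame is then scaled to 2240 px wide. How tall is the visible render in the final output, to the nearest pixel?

953 px

At 4058×2029 the render is width-limited, so height = 4058 / 2.350 ≈ 1726.81 px.
Scaling 4058 → 2240 is ×0.5520, so the height becomes 1726.81 × 0.5520 ≈ 953.19 px.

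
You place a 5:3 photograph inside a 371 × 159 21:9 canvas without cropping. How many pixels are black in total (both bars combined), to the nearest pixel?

5:3 is narrower than 21:9, so it spans the full height.
Content width = 159 × 5/3 ≈ 265.0000 px.
371 − 265.0000 = 106.0000 px of bars.
Across the 159-px span: 106.0000 × 159 ≈ 16854 px.

16854 pixels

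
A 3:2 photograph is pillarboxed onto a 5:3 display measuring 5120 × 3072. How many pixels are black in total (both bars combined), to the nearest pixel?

1572864 pixels

3:2 (1.500) < 5:3 (1.667), so the photograph fills the height.
That makes the image 4608.0000 px wide (3072 × 3/2).
Leftover width: 5120 − 4608.0000 = 512.0000 px.
That's 512.0000 × 3072 ≈ 1572864 black pixels.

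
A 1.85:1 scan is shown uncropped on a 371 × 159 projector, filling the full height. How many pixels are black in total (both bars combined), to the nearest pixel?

12219 pixels

Content width = 159 × 1.850 ≈ 294.1500 px.
371 − 294.1500 = 76.8500 px of bars.
Across the 159-px span: 76.8500 × 159 ≈ 12219 px.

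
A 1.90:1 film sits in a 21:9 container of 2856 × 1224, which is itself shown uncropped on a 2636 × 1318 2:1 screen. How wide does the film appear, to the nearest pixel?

Inside the 2856×1224 canvas the film is height-limited at 2325.60 × 1224.00.
21:9 in 2636×1318: fills the width, so the intermediate becomes 2636.00 × 1129.71 — a scale of ×0.9230.
Applying the same ×0.9230: 2325.60 → 2146.46.

2146 px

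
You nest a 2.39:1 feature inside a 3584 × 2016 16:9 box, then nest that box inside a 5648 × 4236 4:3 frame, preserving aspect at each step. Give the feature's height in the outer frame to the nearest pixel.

2.39:1 in 3584×2016: fills the width, so the feature is 3584.00 × 1499.58.
16:9 in 5648×4236: fills the width, so the intermediate becomes 5648.00 × 3177.00 — a scale of ×1.5759.
So the feature's height is 1499.58 × 1.5759 ≈ 2363.18.

2363 px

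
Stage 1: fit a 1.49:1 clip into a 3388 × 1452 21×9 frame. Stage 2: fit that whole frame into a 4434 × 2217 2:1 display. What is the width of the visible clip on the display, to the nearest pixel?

2831 px

First fit — 1.49:1 into 3388×1452 spans the height: 2163.48 × 1452.00.
21×9 in 4434×2217: fills the width, so the intermediate becomes 4434.00 × 1900.29 — a scale of ×1.3087.
So the clip's width is 2163.48 × 1.3087 ≈ 2831.43.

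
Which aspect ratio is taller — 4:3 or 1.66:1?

4:3 = 1.333 and 1.66; 1.66 > 1.333. The smaller width-to-height ratio is the taller frame.

4:3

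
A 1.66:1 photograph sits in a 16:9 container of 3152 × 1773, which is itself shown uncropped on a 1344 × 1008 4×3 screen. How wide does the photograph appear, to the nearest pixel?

1.66:1 in 3152×1773: fills the height, so the photograph is 2943.18 × 1773.00.
16:9 in 1344×1008: fills the width, so the intermediate becomes 1344.00 × 756.00 — a scale of ×0.4264.
Applying the same ×0.4264: 2943.18 → 1254.96.

1255 px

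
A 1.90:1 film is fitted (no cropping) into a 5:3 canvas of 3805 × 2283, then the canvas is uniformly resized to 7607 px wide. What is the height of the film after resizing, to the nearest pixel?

4004 px

Fitted into 3805×2283, the film spans the width; its height is 3805 / 1.900 ≈ 2002.63 px.
Scaling 3805 → 7607 is ×1.9992, so the height becomes 2002.63 × 1.9992 ≈ 4003.68 px.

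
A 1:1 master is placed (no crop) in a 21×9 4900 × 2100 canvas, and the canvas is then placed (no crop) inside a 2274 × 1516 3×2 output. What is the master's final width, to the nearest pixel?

975 px

1:1 in 4900×2100: fills the height, so the master is 2100.00 × 2100.00.
Second fit — the 21×9 canvas into 2274×1516 spans the width: 2274.00 × 974.57 (×0.4641 from 4900×2100).
Applying the same ×0.4641: 2100.00 → 974.57.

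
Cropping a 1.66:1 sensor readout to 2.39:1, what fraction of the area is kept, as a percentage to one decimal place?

Going from 1.66:1 to 2.39:1 means cutting height while keeping width.
Fraction kept = (1.660)/(2.390) ≈ 69.46%.

69.5%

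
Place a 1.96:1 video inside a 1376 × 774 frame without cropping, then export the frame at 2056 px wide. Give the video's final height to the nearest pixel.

Fitted into 1376×774, the video spans the width; its height is 1376 / 1.960 ≈ 702.04 px.
The frame scales by 2056/1376 = 1.4942; 702.04 × 1.4942 ≈ 1048.98 px.

1049 px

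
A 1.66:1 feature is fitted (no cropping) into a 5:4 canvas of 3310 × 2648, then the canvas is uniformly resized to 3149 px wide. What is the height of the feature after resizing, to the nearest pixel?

In the 3310×2648 frame the feature fills the width: height = 3310 / 1.660 ≈ 1993.98 px.
Resizing to 3149 px wide multiplies everything by 0.9514: 1993.98 → 1896.99 px.

1897 px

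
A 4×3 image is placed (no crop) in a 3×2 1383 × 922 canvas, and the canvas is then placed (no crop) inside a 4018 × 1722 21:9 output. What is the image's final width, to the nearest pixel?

First fit — 4×3 into 1383×922 spans the height: 1229.33 × 922.00.
Second fit — the 3×2 canvas into 4018×1722 spans the height: 2583.00 × 1722.00 (×1.8677 from 1383×922).
Applying the same ×1.8677: 1229.33 → 2296.00.

2296 px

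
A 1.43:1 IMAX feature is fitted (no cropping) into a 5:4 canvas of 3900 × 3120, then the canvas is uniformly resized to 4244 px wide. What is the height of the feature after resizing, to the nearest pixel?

2968 px

At 3900×3120 the feature is width-limited, so height = 3900 / 1.430 ≈ 2727.27 px.
Resizing to 4244 px wide multiplies everything by 1.0882: 2727.27 → 2967.83 px.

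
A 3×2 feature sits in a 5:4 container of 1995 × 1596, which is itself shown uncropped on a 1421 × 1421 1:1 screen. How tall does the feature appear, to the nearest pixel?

947 px

First fit — 3×2 into 1995×1596 spans the width: 1995.00 × 1330.00.
Second fit — the 5:4 canvas into 1421×1421 spans the width: 1421.00 × 1136.80 (×0.7123 from 1995×1596).
So the feature's height is 1330.00 × 0.7123 ≈ 947.33.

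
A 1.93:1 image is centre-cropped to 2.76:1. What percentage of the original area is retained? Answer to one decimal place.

69.9%

Going from 1.93:1 to 2.76:1 means cutting height while keeping width.
Fraction kept = (1.930)/(2.760) ≈ 69.93%.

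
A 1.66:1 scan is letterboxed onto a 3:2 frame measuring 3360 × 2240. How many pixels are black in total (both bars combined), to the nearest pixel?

725436 pixels

1.66:1 is wider than 3:2, so it spans the full width.
That makes the image 2024.0964 px tall (3360 / 1.660).
2240 − 2024.0964 = 215.9036 px of bars.
That's 215.9036 × 3360 ≈ 725436 black pixels.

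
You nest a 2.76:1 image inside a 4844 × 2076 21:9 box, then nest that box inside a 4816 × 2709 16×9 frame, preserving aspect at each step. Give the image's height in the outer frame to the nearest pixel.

1745 px

Inside the 4844×2076 canvas the image is width-limited at 4844.00 × 1755.07.
The 21:9 canvas is width-limited in 4816×2709, giving 4816.00 × 2064.00; scale factor 0.9942.
The image scales with it: height 1755.07 × 0.9942 ≈ 1744.93.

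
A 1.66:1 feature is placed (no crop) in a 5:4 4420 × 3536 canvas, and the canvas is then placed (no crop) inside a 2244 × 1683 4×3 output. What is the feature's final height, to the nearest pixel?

First fit — 1.66:1 into 4420×3536 spans the width: 4420.00 × 2662.65.
The 5:4 canvas is height-limited in 2244×1683, giving 2103.75 × 1683.00; scale factor 0.4760.
The feature scales with it: height 2662.65 × 0.4760 ≈ 1267.32.

1267 px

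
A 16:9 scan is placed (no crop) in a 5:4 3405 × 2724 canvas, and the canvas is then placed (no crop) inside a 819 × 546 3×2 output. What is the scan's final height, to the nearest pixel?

16:9 in 3405×2724: fills the width, so the scan is 3405.00 × 1915.31.
Second fit — the 5:4 canvas into 819×546 spans the height: 682.50 × 546.00 (×0.2004 from 3405×2724).
So the scan's height is 1915.31 × 0.2004 ≈ 383.91.

384 px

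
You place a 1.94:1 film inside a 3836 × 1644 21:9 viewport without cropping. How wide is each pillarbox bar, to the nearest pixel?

1.94:1 is narrower than 21:9, so it spans the full height.
Content width = 1644 × 1.940 ≈ 3189.36 px.
Leftover width: 3836 − 3189.36 = 646.64 px → 323.32 each side.

323 px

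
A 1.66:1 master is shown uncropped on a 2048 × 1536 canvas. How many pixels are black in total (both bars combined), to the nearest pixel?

1.66:1 is wider than 4:3, so it spans the full width.
That makes the image 1233.7349 px tall (2048 / 1.660).
1536 − 1233.7349 = 302.2651 px of bars.
Across the 2048-px span: 302.2651 × 2048 ≈ 619039 px.

619039 pixels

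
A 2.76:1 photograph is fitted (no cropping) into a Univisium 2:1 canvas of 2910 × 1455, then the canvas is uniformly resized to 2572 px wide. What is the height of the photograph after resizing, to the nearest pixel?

932 px

In the 2910×1455 frame the photograph fills the width: height = 2910 / 2.760 ≈ 1054.35 px.
The frame scales by 2572/2910 = 0.8838; 1054.35 × 0.8838 ≈ 931.88 px.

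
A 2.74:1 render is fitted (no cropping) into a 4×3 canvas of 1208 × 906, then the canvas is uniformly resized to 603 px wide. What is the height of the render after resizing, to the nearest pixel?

Fitted into 1208×906, the render spans the width; its height is 1208 / 2.740 ≈ 440.88 px.
Scaling 1208 → 603 is ×0.4992, so the height becomes 440.88 × 0.4992 ≈ 220.07 px.

220 px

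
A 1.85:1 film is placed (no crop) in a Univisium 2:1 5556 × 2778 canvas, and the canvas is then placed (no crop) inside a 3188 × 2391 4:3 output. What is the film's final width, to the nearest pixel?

1.85:1 in 5556×2778: fills the height, so the film is 5139.30 × 2778.00.
The Univisium 2:1 canvas is width-limited in 3188×2391, giving 3188.00 × 1594.00; scale factor 0.5738.
Applying the same ×0.5738: 5139.30 → 2948.90.

2949 px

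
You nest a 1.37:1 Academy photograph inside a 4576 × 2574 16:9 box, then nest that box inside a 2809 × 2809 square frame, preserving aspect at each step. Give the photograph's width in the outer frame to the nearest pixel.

1.37:1 Academy in 4576×2574: fills the height, so the photograph is 3526.38 × 2574.00.
16:9 in 2809×2809: fills the width, so the intermediate becomes 2809.00 × 1580.06 — a scale of ×0.6139.
Applying the same ×0.6139: 3526.38 → 2164.69.

2165 px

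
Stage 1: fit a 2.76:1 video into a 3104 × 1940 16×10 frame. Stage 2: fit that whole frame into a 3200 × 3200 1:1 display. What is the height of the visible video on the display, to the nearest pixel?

1159 px

First fit — 2.76:1 into 3104×1940 spans the width: 3104.00 × 1124.64.
The 16×10 canvas is width-limited in 3200×3200, giving 3200.00 × 2000.00; scale factor 1.0309.
The video scales with it: height 1124.64 × 1.0309 ≈ 1159.42.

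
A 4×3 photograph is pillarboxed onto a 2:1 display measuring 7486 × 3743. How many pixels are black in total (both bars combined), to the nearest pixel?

4×3 is narrower than 2:1, so it spans the full height.
The photograph is 3743 × 4/3 ≈ 4990.6667 px wide.
Black = 7486 − 4990.6667 = 2495.3333 px.
That's 2495.3333 × 3743 ≈ 9340033 black pixels.

9340033 pixels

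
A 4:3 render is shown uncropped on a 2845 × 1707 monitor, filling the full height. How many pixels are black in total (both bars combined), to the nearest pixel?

That makes the image 2276.0000 px wide (1707 × 4/3).
Black = 2845 − 2276.0000 = 569.0000 px.
That's 569.0000 × 1707 ≈ 971283 black pixels.

971283 pixels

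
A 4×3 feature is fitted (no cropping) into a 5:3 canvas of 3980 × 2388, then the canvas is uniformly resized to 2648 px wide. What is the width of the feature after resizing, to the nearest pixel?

At 3980×2388 the feature is height-limited, so width = 2388 × 4/3 ≈ 3184.00 px.
Resizing to 2648 px wide multiplies everything by 0.6653: 3184.00 → 2118.40 px.

2118 px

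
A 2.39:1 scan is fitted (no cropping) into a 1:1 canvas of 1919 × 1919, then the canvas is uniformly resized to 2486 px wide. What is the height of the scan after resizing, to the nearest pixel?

In the 1919×1919 frame the scan fills the width: height = 1919 / 2.390 ≈ 802.93 px.
The frame scales by 2486/1919 = 1.2955; 802.93 × 1.2955 ≈ 1040.17 px.

1040 px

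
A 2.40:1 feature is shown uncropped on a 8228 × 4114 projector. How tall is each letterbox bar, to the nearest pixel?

Since 2.400 > 2.000, the feature is width-limited.
Content height = 8228 / 2.400 ≈ 3428.33 px.
Leftover height: 4114 − 3428.33 = 685.67 px → 342.83 each side.

343 px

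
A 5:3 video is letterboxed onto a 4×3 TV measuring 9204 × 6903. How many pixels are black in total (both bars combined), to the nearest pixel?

12707042 pixels

Since 1.667 > 1.333, the video is width-limited.
That makes the image 5522.4000 px tall (9204 × 3/5).
Leftover height: 6903 − 5522.4000 = 1380.6000 px.
That's 1380.6000 × 9204 ≈ 12707042 black pixels.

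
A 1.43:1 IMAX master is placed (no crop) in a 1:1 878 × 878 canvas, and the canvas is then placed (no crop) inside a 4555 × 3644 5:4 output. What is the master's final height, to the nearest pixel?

First fit — 1.43:1 IMAX into 878×878 spans the width: 878.00 × 613.99.
The 1:1 canvas is height-limited in 4555×3644, giving 3644.00 × 3644.00; scale factor 4.1503.
The master scales with it: height 613.99 × 4.1503 ≈ 2548.25.

2548 px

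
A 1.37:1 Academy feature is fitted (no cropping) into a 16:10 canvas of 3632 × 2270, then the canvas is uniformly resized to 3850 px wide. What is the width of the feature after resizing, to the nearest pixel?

Fitted into 3632×2270, the feature spans the height; its width is 2270 × 1.370 ≈ 3109.90 px.
Resizing to 3850 px wide multiplies everything by 1.0600: 3109.90 → 3296.56 px.

3297 px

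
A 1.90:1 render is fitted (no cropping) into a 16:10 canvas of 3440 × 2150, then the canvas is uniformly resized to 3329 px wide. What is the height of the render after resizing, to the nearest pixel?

In the 3440×2150 frame the render fills the width: height = 3440 / 1.900 ≈ 1810.53 px.
The frame scales by 3329/3440 = 0.9677; 1810.53 × 0.9677 ≈ 1752.11 px.

1752 px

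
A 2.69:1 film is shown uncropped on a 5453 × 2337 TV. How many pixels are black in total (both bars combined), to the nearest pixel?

1689680 pixels

2.69:1 (2.690) > 21:9 (2.333), so the film fills the width.
The film is 5453 / 2.690 ≈ 2027.1375 px tall.
Leftover height: 2337 − 2027.1375 = 309.8625 px.
That's 309.8625 × 5453 ≈ 1689680 black pixels.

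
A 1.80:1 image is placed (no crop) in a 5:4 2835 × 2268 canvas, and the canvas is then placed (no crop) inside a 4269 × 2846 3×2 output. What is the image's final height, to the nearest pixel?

First fit — 1.80:1 into 2835×2268 spans the width: 2835.00 × 1575.00.
The 5:4 canvas is height-limited in 4269×2846, giving 3557.50 × 2846.00; scale factor 1.2549.
Applying the same ×1.2549: 1575.00 → 1976.39.

1976 px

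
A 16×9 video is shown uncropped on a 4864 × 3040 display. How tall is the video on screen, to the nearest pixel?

2736 px

16×9 (1.778) > 16×10 (1.600), so the video fills the width.
Content height = 4864 × 9/16 ≈ 2736.00 px.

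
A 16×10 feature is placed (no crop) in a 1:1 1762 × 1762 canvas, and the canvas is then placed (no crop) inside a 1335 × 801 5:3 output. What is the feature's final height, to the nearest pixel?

501 px

16×10 in 1762×1762: fills the width, so the feature is 1762.00 × 1101.25.
The 1:1 canvas is height-limited in 1335×801, giving 801.00 × 801.00; scale factor 0.4546.
Applying the same ×0.4546: 1101.25 → 500.62.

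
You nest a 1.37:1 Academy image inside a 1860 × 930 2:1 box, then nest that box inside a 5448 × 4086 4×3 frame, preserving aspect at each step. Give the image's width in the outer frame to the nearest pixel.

3732 px

Inside the 1860×930 canvas the image is height-limited at 1274.10 × 930.00.
2:1 in 5448×4086: fills the width, so the intermediate becomes 5448.00 × 2724.00 — a scale of ×2.9290.
So the image's width is 1274.10 × 2.9290 ≈ 3731.88.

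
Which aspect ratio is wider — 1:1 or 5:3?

1 and 5:3 = 1.667; 1.667 > 1.

5:3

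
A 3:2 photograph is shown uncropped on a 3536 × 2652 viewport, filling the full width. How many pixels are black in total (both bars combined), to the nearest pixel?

That makes the image 2357.3333 px tall (3536 × 2/3).
Black = 2652 − 2357.3333 = 294.6667 px.
Across the 3536-px span: 294.6667 × 3536 ≈ 1041941 px.

1041941 pixels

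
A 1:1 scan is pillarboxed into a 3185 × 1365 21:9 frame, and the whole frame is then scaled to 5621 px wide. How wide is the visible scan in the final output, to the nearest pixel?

Fitted into 3185×1365, the scan spans the height; its width is 1365 × 1/1 ≈ 1365.00 px.
The frame scales by 5621/3185 = 1.7648; 1365.00 × 1.7648 ≈ 2409.00 px.

2409 px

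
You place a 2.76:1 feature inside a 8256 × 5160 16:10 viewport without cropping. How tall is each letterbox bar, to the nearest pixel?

1084 px

Since 2.760 > 1.600, the feature is width-limited.
Content height = 8256 / 2.760 ≈ 2991.30 px.
Leftover height: 5160 − 2991.30 = 2168.70 px → 1084.35 each side.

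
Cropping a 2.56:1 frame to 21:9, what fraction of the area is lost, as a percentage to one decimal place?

The height stays; only width is cut (since 21:9 is narrower than 2.56:1).
Area ratio = (2.333)/(2.560) = 91.15%; the remaining 8.85% is cropped out.

8.9%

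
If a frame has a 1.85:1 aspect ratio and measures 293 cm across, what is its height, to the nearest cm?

293 / 1.850 = 158.38.

158 cm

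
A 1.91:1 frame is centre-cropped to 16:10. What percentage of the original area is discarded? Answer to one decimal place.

The height stays; only width is cut (since 16:10 is narrower than 1.91:1).
(1.600)/(1.910) ≈ 0.838 of the area survives, leaving 16.23% discarded.

16.2%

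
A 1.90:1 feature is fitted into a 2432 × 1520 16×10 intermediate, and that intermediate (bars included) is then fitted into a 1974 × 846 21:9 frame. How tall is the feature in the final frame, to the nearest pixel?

Inside the 2432×1520 canvas the feature is width-limited at 2432.00 × 1280.00.
16×10 in 1974×846: fills the height, so the intermediate becomes 1353.60 × 846.00 — a scale of ×0.5566.
So the feature's height is 1280.00 × 0.5566 ≈ 712.42.

712 px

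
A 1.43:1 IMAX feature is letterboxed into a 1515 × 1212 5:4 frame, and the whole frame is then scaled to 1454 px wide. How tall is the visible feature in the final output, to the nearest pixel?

1017 px

Fitted into 1515×1212, the feature spans the width; its height is 1515 / 1.430 ≈ 1059.44 px.
Scaling 1515 → 1454 is ×0.9597, so the height becomes 1059.44 × 0.9597 ≈ 1016.78 px.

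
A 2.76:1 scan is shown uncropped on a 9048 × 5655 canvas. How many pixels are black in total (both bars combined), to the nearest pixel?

Since 2.760 > 1.600, the scan is width-limited.
That makes the image 3278.2609 px tall (9048 / 2.760).
Leftover height: 5655 − 3278.2609 = 2376.7391 px.
That's 2376.7391 × 9048 ≈ 21504736 black pixels.

21504736 pixels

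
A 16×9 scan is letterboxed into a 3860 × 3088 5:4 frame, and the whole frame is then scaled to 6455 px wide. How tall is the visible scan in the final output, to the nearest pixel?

Fitted into 3860×3088, the scan spans the width; its height is 3860 × 9/16 ≈ 2171.25 px.
Scaling 3860 → 6455 is ×1.6723, so the height becomes 2171.25 × 1.6723 ≈ 3630.94 px.

3631 px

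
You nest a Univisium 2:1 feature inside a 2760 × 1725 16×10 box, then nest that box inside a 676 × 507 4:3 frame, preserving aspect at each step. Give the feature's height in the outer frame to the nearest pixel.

Univisium 2:1 in 2760×1725: fills the width, so the feature is 2760.00 × 1380.00.
The 16×10 canvas is width-limited in 676×507, giving 676.00 × 422.50; scale factor 0.2449.
So the feature's height is 1380.00 × 0.2449 ≈ 338.00.

338 px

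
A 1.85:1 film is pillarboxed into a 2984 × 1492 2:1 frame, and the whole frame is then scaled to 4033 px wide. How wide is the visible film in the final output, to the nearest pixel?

3731 px

Fitted into 2984×1492, the film spans the height; its width is 1492 × 1.850 ≈ 2760.20 px.
The frame scales by 4033/2984 = 1.3515; 2760.20 × 1.3515 ≈ 3730.53 px.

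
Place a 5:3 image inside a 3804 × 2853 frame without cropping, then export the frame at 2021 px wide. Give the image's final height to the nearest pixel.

In the 3804×2853 frame the image fills the width: height = 3804 × 3/5 ≈ 2282.40 px.
Resizing to 2021 px wide multiplies everything by 0.5313: 2282.40 → 1212.60 px.

1213 px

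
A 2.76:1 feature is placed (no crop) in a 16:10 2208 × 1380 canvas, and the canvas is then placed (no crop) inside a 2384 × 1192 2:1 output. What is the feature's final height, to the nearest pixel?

Inside the 2208×1380 canvas the feature is width-limited at 2208.00 × 800.00.
16:10 in 2384×1192: fills the height, so the intermediate becomes 1907.20 × 1192.00 — a scale of ×0.8638.
So the feature's height is 800.00 × 0.8638 ≈ 691.01.

691 px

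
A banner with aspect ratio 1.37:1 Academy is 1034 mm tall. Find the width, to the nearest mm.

1417 mm

Width = 1034 × 1.370 = 1416.58.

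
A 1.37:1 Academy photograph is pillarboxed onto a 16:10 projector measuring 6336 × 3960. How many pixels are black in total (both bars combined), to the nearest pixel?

Since 1.370 < 1.600, the photograph is height-limited.
That makes the image 5425.2000 px wide (3960 × 1.370).
Black = 6336 − 5425.2000 = 910.8000 px.
Bar area = 910.8000 × 3960 ≈ 3606768 px.

3606768 pixels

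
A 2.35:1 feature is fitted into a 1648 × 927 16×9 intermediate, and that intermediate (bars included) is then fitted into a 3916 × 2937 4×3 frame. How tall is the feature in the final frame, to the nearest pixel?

1666 px

First fit — 2.35:1 into 1648×927 spans the width: 1648.00 × 701.28.
16×9 in 3916×2937: fills the width, so the intermediate becomes 3916.00 × 2202.75 — a scale of ×2.3762.
The feature scales with it: height 701.28 × 2.3762 ≈ 1666.38.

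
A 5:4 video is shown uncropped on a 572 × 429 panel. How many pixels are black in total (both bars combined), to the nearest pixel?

Since 1.250 < 1.333, the video is height-limited.
The video is 429 × 5/4 ≈ 536.2500 px wide.
Black = 572 − 536.2500 = 35.7500 px.
Across the 429-px span: 35.7500 × 429 ≈ 15337 px.

15337 pixels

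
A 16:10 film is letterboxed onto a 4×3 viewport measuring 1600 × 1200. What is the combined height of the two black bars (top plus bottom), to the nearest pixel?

Since 1.600 > 1.333, the film is width-limited.
The film is 1600 × 10/16 ≈ 1000.00 px tall.
1200 − 1000.00 = 200.00 px of bars.

200 px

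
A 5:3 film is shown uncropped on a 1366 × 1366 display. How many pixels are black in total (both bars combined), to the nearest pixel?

746382 pixels

5:3 is wider than 1:1, so it spans the full width.
The film is 1366 × 3/5 ≈ 819.6000 px tall.
Black = 1366 − 819.6000 = 546.4000 px.
Bar area = 546.4000 × 1366 ≈ 746382 px.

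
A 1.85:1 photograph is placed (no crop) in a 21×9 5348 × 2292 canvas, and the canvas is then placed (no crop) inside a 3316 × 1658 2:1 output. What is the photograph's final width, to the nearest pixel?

2629 px

1.85:1 in 5348×2292: fills the height, so the photograph is 4240.20 × 2292.00.
21×9 in 3316×1658: fills the width, so the intermediate becomes 3316.00 × 1421.14 — a scale of ×0.6200.
The photograph scales with it: width 4240.20 × 0.6200 ≈ 2629.11.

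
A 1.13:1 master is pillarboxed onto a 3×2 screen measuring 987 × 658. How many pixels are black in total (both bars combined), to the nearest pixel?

160197 pixels

1.13:1 is narrower than 3×2, so it spans the full height.
That makes the image 743.5400 px wide (658 × 1.130).
987 − 743.5400 = 243.4600 px of bars.
That's 243.4600 × 658 ≈ 160197 black pixels.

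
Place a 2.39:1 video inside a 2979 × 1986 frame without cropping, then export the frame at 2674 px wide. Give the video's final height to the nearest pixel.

Fitted into 2979×1986, the video spans the width; its height is 2979 / 2.390 ≈ 1246.44 px.
Scaling 2979 → 2674 is ×0.8976, so the height becomes 1246.44 × 0.8976 ≈ 1118.83 px.

1119 px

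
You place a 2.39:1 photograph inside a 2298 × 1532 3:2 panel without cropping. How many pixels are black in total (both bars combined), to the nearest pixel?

1310995 pixels

Since 2.390 > 1.500, the photograph is width-limited.
That makes the image 961.5063 px tall (2298 / 2.390).
1532 − 961.5063 = 570.4937 px of bars.
That's 570.4937 × 2298 ≈ 1310995 black pixels.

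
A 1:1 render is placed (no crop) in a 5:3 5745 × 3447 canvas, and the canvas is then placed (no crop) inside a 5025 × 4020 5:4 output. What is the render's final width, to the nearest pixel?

1:1 in 5745×3447: fills the height, so the render is 3447.00 × 3447.00.
The 5:3 canvas is width-limited in 5025×4020, giving 5025.00 × 3015.00; scale factor 0.8747.
Applying the same ×0.8747: 3447.00 → 3015.00.

3015 px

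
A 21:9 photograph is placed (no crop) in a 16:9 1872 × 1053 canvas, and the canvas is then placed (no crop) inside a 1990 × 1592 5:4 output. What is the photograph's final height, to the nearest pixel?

First fit — 21:9 into 1872×1053 spans the width: 1872.00 × 802.29.
The 16:9 canvas is width-limited in 1990×1592, giving 1990.00 × 1119.38; scale factor 1.0630.
Applying the same ×1.0630: 802.29 → 852.86.

853 px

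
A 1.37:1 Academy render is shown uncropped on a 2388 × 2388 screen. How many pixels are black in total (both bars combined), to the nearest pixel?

1.37:1 Academy (1.370) > 1:1 (1.000), so the render fills the width.
Content height = 2388 / 1.370 ≈ 1743.0657 px.
Black = 2388 − 1743.0657 = 644.9343 px.
Across the 2388-px span: 644.9343 × 2388 ≈ 1540103 px.

1540103 pixels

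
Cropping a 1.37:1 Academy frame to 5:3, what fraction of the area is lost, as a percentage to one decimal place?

17.8%

Going from 1.37:1 Academy to 5:3 means cutting height while keeping width.
Area ratio = (1.370)/(1.667) = 82.20%; the remaining 17.80% is cropped out.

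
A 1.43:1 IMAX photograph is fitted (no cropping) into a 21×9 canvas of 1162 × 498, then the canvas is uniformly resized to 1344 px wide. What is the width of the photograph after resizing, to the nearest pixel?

824 px

Fitted into 1162×498, the photograph spans the height; its width is 498 × 1.430 ≈ 712.14 px.
Scaling 1162 → 1344 is ×1.1566, so the width becomes 712.14 × 1.1566 ≈ 823.68 px.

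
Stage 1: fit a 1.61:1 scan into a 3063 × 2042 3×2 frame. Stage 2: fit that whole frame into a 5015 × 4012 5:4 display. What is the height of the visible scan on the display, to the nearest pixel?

3115 px

1.61:1 in 3063×2042: fills the width, so the scan is 3063.00 × 1902.48.
The 3×2 canvas is width-limited in 5015×4012, giving 5015.00 × 3343.33; scale factor 1.6373.
The scan scales with it: height 1902.48 × 1.6373 ≈ 3114.91.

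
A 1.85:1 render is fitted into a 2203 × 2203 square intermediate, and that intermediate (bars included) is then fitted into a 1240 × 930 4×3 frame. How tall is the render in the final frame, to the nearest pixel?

503 px

First fit — 1.85:1 into 2203×2203 spans the width: 2203.00 × 1190.81.
square in 1240×930: fills the height, so the intermediate becomes 930.00 × 930.00 — a scale of ×0.4222.
The render scales with it: height 1190.81 × 0.4222 ≈ 502.70.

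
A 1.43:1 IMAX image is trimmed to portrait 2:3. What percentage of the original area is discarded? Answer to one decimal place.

The height stays; only width is cut (since portrait 2:3 is narrower than 1.43:1 IMAX).
Area ratio = (0.667)/(1.430) = 46.62%; the remaining 53.38% is cropped out.

53.4%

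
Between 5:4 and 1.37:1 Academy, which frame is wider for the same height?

1.37:1 Academy

5:4 = 1.25 and 1.37; 1.37 > 1.25.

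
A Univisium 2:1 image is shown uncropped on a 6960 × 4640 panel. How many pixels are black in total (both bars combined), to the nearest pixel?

Univisium 2:1 (2.000) > 3×2 (1.500), so the image fills the width.
That makes the image 3480.0000 px tall (6960 × 1/2).
Leftover height: 4640 − 3480.0000 = 1160.0000 px.
Bar area = 1160.0000 × 6960 ≈ 8073600 px.

8073600 pixels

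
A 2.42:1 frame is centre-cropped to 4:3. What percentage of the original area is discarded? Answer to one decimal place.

Going from 2.42:1 to 4:3 means cutting width while keeping height.
Area ratio = (1.333)/(2.420) = 55.10%; the remaining 44.90% is cropped out.

44.9%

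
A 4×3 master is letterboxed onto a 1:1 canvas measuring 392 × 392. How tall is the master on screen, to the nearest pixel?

294 px

4×3 (1.333) > 1:1 (1.000), so the master fills the width.
That makes the image 294.00 px tall (392 × 3/4).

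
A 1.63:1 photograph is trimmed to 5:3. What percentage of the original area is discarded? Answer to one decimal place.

5:3 is wider than 1.63:1, so the crop keeps the full width and trims the height.
Area ratio = (1.630)/(1.667) = 97.80%; the remaining 2.20% is cropped out.

2.2%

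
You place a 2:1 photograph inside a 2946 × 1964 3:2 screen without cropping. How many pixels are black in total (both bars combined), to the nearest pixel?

1446486 pixels

2:1 is wider than 3:2, so it spans the full width.
Content height = 2946 × 1/2 ≈ 1473.0000 px.
Leftover height: 1964 − 1473.0000 = 491.0000 px.
Across the 2946-px span: 491.0000 × 2946 ≈ 1446486 px.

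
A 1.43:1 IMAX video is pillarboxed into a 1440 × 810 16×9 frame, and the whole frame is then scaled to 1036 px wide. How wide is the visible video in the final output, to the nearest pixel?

At 1440×810 the video is height-limited, so width = 810 × 1.430 ≈ 1158.30 px.
Resizing to 1036 px wide multiplies everything by 0.7194: 1158.30 → 833.33 px.

833 px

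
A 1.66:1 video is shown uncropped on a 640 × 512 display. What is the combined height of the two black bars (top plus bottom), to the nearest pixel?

126 px

1.66:1 is wider than 5:4, so it spans the full width.
Content height = 640 / 1.660 ≈ 385.54 px.
Leftover height: 512 − 385.54 = 126.46 px.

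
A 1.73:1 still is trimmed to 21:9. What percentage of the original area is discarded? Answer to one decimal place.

25.9%

21:9 is wider than 1.73:1, so the crop keeps the full width and trims the height.
(1.730)/(2.333) ≈ 0.741 of the area survives, leaving 25.86% discarded.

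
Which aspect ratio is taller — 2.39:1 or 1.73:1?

2.39 and 1.73; 2.39 > 1.73. The smaller width-to-height ratio is the taller frame.

1.73:1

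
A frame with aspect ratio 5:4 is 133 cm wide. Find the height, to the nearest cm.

At 5:4, 133·4/5 ≈ 106.40.

106 cm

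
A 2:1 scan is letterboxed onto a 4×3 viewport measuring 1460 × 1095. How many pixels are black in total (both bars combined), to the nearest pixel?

Since 2.000 > 1.333, the scan is width-limited.
The scan is 1460 × 1/2 ≈ 730.0000 px tall.
1095 − 730.0000 = 365.0000 px of bars.
Across the 1460-px span: 365.0000 × 1460 ≈ 532900 px.

532900 pixels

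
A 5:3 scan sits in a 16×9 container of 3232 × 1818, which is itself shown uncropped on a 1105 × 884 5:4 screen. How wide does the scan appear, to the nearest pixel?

1036 px

Inside the 3232×1818 canvas the scan is height-limited at 3030.00 × 1818.00.
The 16×9 canvas is width-limited in 1105×884, giving 1105.00 × 621.56; scale factor 0.3419.
Applying the same ×0.3419: 3030.00 → 1035.94.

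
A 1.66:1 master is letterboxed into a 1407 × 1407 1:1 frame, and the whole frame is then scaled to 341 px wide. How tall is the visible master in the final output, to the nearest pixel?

At 1407×1407 the master is width-limited, so height = 1407 / 1.660 ≈ 847.59 px.
Resizing to 341 px wide multiplies everything by 0.2424: 847.59 → 205.42 px.

205 px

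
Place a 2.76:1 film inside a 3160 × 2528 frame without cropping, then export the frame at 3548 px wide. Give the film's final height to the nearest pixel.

At 3160×2528 the film is width-limited, so height = 3160 / 2.760 ≈ 1144.93 px.
Scaling 3160 → 3548 is ×1.1228, so the height becomes 1144.93 × 1.1228 ≈ 1285.51 px.

1286 px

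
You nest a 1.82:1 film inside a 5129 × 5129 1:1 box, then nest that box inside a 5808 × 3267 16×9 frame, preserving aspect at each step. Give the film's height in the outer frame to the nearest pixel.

1795 px

1.82:1 in 5129×5129: fills the width, so the film is 5129.00 × 2818.13.
Second fit — the 1:1 canvas into 5808×3267 spans the height: 3267.00 × 3267.00 (×0.6370 from 5129×5129).
So the film's height is 2818.13 × 0.6370 ≈ 1795.05.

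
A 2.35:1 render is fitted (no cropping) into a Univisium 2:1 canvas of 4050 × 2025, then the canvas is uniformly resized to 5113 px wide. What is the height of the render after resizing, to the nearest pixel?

2176 px

In the 4050×2025 frame the render fills the width: height = 4050 / 2.350 ≈ 1723.40 px.
Scaling 4050 → 5113 is ×1.2625, so the height becomes 1723.40 × 1.2625 ≈ 2175.74 px.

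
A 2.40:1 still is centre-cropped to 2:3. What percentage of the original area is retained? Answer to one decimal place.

27.8%

2:3 is narrower than 2.40:1, so the crop keeps the full height and trims the width.
Area ratio = (0.667)/(2.400) = 27.78% retained.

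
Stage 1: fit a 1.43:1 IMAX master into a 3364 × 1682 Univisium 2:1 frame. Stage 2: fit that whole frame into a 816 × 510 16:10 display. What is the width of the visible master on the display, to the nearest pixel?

Inside the 3364×1682 canvas the master is height-limited at 2405.26 × 1682.00.
Second fit — the Univisium 2:1 canvas into 816×510 spans the width: 816.00 × 408.00 (×0.2426 from 3364×1682).
The master scales with it: width 2405.26 × 0.2426 ≈ 583.44.

583 px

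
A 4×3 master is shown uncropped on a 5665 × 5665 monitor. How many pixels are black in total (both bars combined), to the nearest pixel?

4×3 (1.333) > 1:1 (1.000), so the master fills the width.
Content height = 5665 × 3/4 ≈ 4248.7500 px.
Black = 5665 − 4248.7500 = 1416.2500 px.
Bar area = 1416.2500 × 5665 ≈ 8023056 px.

8023056 pixels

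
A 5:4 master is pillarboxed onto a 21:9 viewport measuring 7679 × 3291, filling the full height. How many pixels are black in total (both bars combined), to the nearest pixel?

The master is 3291 × 5/4 ≈ 4113.7500 px wide.
Leftover width: 7679 − 4113.7500 = 3565.2500 px.
Across the 3291-px span: 3565.2500 × 3291 ≈ 11733238 px.

11733238 pixels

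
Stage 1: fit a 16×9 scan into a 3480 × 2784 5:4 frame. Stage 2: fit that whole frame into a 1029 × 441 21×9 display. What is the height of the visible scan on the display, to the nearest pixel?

First fit — 16×9 into 3480×2784 spans the width: 3480.00 × 1957.50.
5:4 in 1029×441: fills the height, so the intermediate becomes 551.25 × 441.00 — a scale of ×0.1584.
So the scan's height is 1957.50 × 0.1584 ≈ 310.08.

310 px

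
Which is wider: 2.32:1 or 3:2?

2.32 and 3:2 = 1.5; 2.32 > 1.5.

2.32:1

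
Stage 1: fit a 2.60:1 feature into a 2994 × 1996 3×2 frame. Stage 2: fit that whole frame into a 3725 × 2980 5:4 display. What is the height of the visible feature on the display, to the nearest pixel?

2.60:1 in 2994×1996: fills the width, so the feature is 2994.00 × 1151.54.
Second fit — the 3×2 canvas into 3725×2980 spans the width: 3725.00 × 2483.33 (×1.2442 from 2994×1996).
So the feature's height is 1151.54 × 1.2442 ≈ 1432.69.

1433 px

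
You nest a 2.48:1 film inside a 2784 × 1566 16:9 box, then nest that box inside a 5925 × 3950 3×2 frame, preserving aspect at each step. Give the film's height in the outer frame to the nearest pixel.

First fit — 2.48:1 into 2784×1566 spans the width: 2784.00 × 1122.58.
Second fit — the 16:9 canvas into 5925×3950 spans the width: 5925.00 × 3332.81 (×2.1282 from 2784×1566).
Applying the same ×2.1282: 1122.58 → 2389.11.

2389 px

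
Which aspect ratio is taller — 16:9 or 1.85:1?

16:9 = 1.778 and 1.85; 1.85 > 1.778. The smaller width-to-height ratio is the taller frame.

16:9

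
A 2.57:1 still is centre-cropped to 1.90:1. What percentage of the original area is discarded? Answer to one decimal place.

The height stays; only width is cut (since 1.90:1 is narrower than 2.57:1).
Area ratio = (1.900)/(2.570) = 73.93%; the remaining 26.07% is cropped out.

26.1%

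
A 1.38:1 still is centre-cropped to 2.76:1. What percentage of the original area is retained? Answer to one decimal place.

50.0%

2.76:1 is wider than 1.38:1, so the crop keeps the full width and trims the height.
Area ratio = (1.380)/(2.760) = 50.00% retained.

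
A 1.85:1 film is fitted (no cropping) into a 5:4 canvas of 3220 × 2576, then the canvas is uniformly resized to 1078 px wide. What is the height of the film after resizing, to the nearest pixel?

In the 3220×2576 frame the film fills the width: height = 3220 / 1.850 ≈ 1740.54 px.
Scaling 3220 → 1078 is ×0.3348, so the height becomes 1740.54 × 0.3348 ≈ 582.70 px.

583 px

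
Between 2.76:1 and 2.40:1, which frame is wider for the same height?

2.76:1

2.76 and 2.4; 2.76 > 2.4.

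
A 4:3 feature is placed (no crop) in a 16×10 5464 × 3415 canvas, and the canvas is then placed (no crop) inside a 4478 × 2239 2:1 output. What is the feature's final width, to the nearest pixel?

2985 px

First fit — 4:3 into 5464×3415 spans the height: 4553.33 × 3415.00.
16×10 in 4478×2239: fills the height, so the intermediate becomes 3582.40 × 2239.00 — a scale of ×0.6556.
So the feature's width is 4553.33 × 0.6556 ≈ 2985.33.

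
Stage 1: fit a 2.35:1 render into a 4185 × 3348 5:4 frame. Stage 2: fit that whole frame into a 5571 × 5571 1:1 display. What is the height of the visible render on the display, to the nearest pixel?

2371 px

2.35:1 in 4185×3348: fills the width, so the render is 4185.00 × 1780.85.
The 5:4 canvas is width-limited in 5571×5571, giving 5571.00 × 4456.80; scale factor 1.3312.
So the render's height is 1780.85 × 1.3312 ≈ 2370.64.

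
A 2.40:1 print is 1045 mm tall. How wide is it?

2508 mm

Width = 1045 × 2.400 = 2508.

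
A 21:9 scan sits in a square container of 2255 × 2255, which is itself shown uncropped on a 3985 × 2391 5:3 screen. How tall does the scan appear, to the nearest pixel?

Inside the 2255×2255 canvas the scan is width-limited at 2255.00 × 966.43.
Second fit — the square canvas into 3985×2391 spans the height: 2391.00 × 2391.00 (×1.0603 from 2255×2255).
The scan scales with it: height 966.43 × 1.0603 ≈ 1024.71.

1025 px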